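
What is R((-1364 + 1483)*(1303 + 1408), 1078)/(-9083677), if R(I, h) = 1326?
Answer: -1326/9083677 ≈ -0.00014598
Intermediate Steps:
R((-1364 + 1483)*(1303 + 1408), 1078)/(-9083677) = 1326/(-9083677) = 1326*(-1/9083677) = -1326/9083677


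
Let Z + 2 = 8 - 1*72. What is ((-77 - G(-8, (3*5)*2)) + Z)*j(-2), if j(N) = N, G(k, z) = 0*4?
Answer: 286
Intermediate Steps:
G(k, z) = 0
Z = -66 (Z = -2 + (8 - 1*72) = -2 + (8 - 72) = -2 - 64 = -66)
((-77 - G(-8, (3*5)*2)) + Z)*j(-2) = ((-77 - 1*0) - 66)*(-2) = ((-77 + 0) - 66)*(-2) = (-77 - 66)*(-2) = -143*(-2) = 286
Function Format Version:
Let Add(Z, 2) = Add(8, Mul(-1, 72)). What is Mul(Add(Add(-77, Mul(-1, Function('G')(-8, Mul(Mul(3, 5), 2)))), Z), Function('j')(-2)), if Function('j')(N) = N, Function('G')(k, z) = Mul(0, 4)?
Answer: 286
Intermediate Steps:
Function('G')(k, z) = 0
Z = -66 (Z = Add(-2, Add(8, Mul(-1, 72))) = Add(-2, Add(8, -72)) = Add(-2, -64) = -66)
Mul(Add(Add(-77, Mul(-1, Function('G')(-8, Mul(Mul(3, 5), 2)))), Z), Function('j')(-2)) = Mul(Add(Add(-77, Mul(-1, 0)), -66), -2) = Mul(Add(Add(-77, 0), -66), -2) = Mul(Add(-77, -66), -2) = Mul(-143, -2) = 286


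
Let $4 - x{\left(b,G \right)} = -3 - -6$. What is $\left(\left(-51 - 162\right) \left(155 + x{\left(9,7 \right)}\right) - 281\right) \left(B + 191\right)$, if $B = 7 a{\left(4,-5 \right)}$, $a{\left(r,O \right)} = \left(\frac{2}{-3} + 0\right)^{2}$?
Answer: $- \frac{58540223}{9} \approx -6.5045 \cdot 10^{6}$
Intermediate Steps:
$x{\left(b,G \right)} = 1$ ($x{\left(b,G \right)} = 4 - \left(-3 - -6\right) = 4 - \left(-3 + 6\right) = 4 - 3 = 1$)
$a{\left(r,O \right)} = \frac{4}{9}$ ($a{\left(r,O \right)} = \left(2 \left(- \frac{1}{3}\right) + 0\right)^{2} = \left(- \frac{2}{3} + 0\right)^{2} = \left(- \frac{2}{3}\right)^{2} = \frac{4}{9}$)
$B = \frac{28}{9}$ ($B = 7 \cdot \frac{4}{9} = \frac{28}{9} \approx 3.1111$)
$\left(\left(-51 - 162\right) \left(155 + x{\left(9,7 \right)}\right) - 281\right) \left(B + 191\right) = \left(\left(-51 - 162\right) \left(155 + 1\right) - 281\right) \left(\frac{28}{9} + 191\right) = \left(\left(-213\right) 156 - 281\right) \frac{1747}{9} = \left(-33228 - 281\right) \frac{1747}{9} = \left(-33509\right) \frac{1747}{9} = - \frac{58540223}{9}$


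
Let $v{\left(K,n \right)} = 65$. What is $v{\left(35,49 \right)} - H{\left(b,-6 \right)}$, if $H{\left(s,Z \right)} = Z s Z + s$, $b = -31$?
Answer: $1212$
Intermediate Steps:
$H{\left(s,Z \right)} = s + s Z^{2}$ ($H{\left(s,Z \right)} = s Z^{2} + s = s + s Z^{2}$)
$v{\left(35,49 \right)} - H{\left(b,-6 \right)} = 65 - - 31 \left(1 + \left(-6\right)^{2}\right) = 65 - - 31 \left(1 + 36\right) = 65 - \left(-31\right) 37 = 65 - -1147 = 65 + 1147 = 1212$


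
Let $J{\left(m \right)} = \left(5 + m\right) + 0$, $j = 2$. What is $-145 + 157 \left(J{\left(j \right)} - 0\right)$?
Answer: $954$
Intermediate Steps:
$J{\left(m \right)} = 5 + m$
$-145 + 157 \left(J{\left(j \right)} - 0\right) = -145 + 157 \left(\left(5 + 2\right) - 0\right) = -145 + 157 \left(7 + 0\right) = -145 + 157 \cdot 7 = -145 + 1099 = 954$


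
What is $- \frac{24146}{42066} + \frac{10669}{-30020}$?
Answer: $- \frac{30885923}{33232140} \approx -0.9294$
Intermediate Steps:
$- \frac{24146}{42066} + \frac{10669}{-30020} = \left(-24146\right) \frac{1}{42066} + 10669 \left(- \frac{1}{30020}\right) = - \frac{12073}{21033} - \frac{10669}{30020} = - \frac{30885923}{33232140}$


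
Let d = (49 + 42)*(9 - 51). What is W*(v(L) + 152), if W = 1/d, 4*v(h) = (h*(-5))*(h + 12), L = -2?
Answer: -59/1274 ≈ -0.046311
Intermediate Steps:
d = -3822 (d = 91*(-42) = -3822)
v(h) = -5*h*(12 + h)/4 (v(h) = ((h*(-5))*(h + 12))/4 = ((-5*h)*(12 + h))/4 = (-5*h*(12 + h))/4 = -5*h*(12 + h)/4)
W = -1/3822 (W = 1/(-3822) = -1/3822 ≈ -0.00026164)
W*(v(L) + 152) = -(-5/4*(-2)*(12 - 2) + 152)/3822 = -(-5/4*(-2)*10 + 152)/3822 = -(25 + 152)/3822 = -1/3822*177 = -59/1274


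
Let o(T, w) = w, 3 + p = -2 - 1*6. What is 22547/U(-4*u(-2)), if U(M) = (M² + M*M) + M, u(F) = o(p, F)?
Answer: 22547/136 ≈ 165.79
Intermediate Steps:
p = -11 (p = -3 + (-2 - 1*6) = -3 + (-2 - 6) = -3 - 8 = -11)
u(F) = F
U(M) = M + 2*M² (U(M) = (M² + M²) + M = 2*M² + M = M + 2*M²)
22547/U(-4*u(-2)) = 22547/(((-4*(-2))*(1 + 2*(-4*(-2))))) = 22547/((8*(1 + 2*8))) = 22547/((8*(1 + 16))) = 22547/((8*17)) = 22547/136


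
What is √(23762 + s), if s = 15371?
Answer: √39133 ≈ 197.82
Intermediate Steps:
√(23762 + s) = √(23762 + 15371) = √39133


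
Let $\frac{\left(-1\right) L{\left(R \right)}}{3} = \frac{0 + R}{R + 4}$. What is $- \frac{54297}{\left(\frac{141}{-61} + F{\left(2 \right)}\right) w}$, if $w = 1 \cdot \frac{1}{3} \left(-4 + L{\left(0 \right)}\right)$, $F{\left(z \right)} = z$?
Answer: $- \frac{9936351}{76} \approx -1.3074 \cdot 10^{5}$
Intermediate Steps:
$L{\left(R \right)} = - \frac{3 R}{4 + R}$ ($L{\left(R \right)} = - 3 \frac{0 + R}{R + 4} = - 3 \frac{R}{4 + R} = - \frac{3 R}{4 + R}$)
$w = - \frac{4}{3}$ ($w = 1 \cdot \frac{1}{3} \left(-4 - \frac{0}{4 + 0}\right) = 1 \cdot \frac{1}{3} \left(-4 - \frac{0}{4}\right) = \frac{-4 - 0 \cdot \frac{1}{4}}{3} = \frac{-4 + 0}{3} = \frac{1}{3} \left(-4\right) = - \frac{4}{3} \approx -1.3333$)
$- \frac{54297}{\left(\frac{141}{-61} + F{\left(2 \right)}\right) w} = - \frac{54297}{\left(\frac{141}{-61} + 2\right) \left(- \frac{4}{3}\right)} = - \frac{54297}{\left(141 \left(- \frac{1}{61}\right) + 2\right) \left(- \frac{4}{3}\right)} = - \frac{54297}{\left(- \frac{141}{61} + 2\right) \left(- \frac{4}{3}\right)} = - \frac{54297}{\left(- \frac{19}{61}\right) \left(- \frac{4}{3}\right)} = - \frac{54297}{\frac{76}{183}} = \left(-54297\right) \frac{183}{76} = - \frac{9936351}{76}$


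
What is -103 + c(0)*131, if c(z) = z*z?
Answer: -103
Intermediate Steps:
c(z) = z²
-103 + c(0)*131 = -103 + 0²*131 = -103 + 0*131 = -103 + 0 = -103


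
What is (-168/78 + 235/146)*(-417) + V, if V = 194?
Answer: 798973/1898 ≈ 420.96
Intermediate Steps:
(-168/78 + 235/146)*(-417) + V = (-168/78 + 235/146)*(-417) + 194 = (-168*1/78 + 235*(1/146))*(-417) + 194 = (-28/13 + 235/146)*(-417) + 194 = -1033/1898*(-417) + 194 = 430761/1898 + 194 = 798973/1898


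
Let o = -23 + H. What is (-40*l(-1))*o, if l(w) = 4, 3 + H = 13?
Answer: 2080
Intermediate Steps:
H = 10 (H = -3 + 13 = 10)
o = -13 (o = -23 + 10 = -13)
(-40*l(-1))*o = -40*4*(-13) = -160*(-13) = 2080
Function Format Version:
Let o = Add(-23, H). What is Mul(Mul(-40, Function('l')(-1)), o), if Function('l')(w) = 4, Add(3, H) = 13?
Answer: 2080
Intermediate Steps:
H = 10 (H = Add(-3, 13) = 10)
o = -13 (o = Add(-23, 10) = -13)
Mul(Mul(-40, Function('l')(-1)), o) = Mul(Mul(-40, 4), -13) = Mul(-160, -13) = 2080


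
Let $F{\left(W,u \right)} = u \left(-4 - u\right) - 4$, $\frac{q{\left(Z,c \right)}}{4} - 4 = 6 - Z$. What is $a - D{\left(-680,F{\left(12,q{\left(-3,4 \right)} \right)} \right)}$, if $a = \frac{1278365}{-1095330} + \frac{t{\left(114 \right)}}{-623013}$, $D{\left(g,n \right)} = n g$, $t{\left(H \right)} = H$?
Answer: $- \frac{90208512297695771}{45493655286} \approx -1.9829 \cdot 10^{6}$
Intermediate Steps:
$q{\left(Z,c \right)} = 40 - 4 Z$ ($q{\left(Z,c \right)} = 16 + 4 \left(6 - Z\right) = 16 - \left(-24 + 4 Z\right) = 40 - 4 Z$)
$F{\left(W,u \right)} = -4 + u \left(-4 - u\right)$
$D{\left(g,n \right)} = g n$
$a = - \frac{53104192091}{45493655286}$ ($a = \frac{1278365}{-1095330} + \frac{114}{-623013} = 1278365 \left(- \frac{1}{1095330}\right) + 114 \left(- \frac{1}{623013}\right) = - \frac{255673}{219066} - \frac{38}{207671} = - \frac{53104192091}{45493655286} \approx -1.1673$)
$a - D{\left(-680,F{\left(12,q{\left(-3,4 \right)} \right)} \right)} = - \frac{53104192091}{45493655286} - - 680 \left(-4 - \left(40 - -12\right)^{2} - 4 \left(40 - -12\right)\right) = - \frac{53104192091}{45493655286} - - 680 \left(-4 - \left(40 + 12\right)^{2} - 4 \left(40 + 12\right)\right) = - \frac{53104192091}{45493655286} - - 680 \left(-4 - 52^{2} - 208\right) = - \frac{53104192091}{45493655286} - - 680 \left(-4 - 2704 - 208\right) = - \frac{53104192091}{45493655286} - \left(-680\right) \left(-2916\right) = - \frac{53104192091}{45493655286} - 1982880 = - \frac{90208512297695771}{45493655286}$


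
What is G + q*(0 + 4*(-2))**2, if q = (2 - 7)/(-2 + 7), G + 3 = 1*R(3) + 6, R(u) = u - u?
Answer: -61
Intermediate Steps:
R(u) = 0
G = 3 (G = -3 + (1*0 + 6) = -3 + (0 + 6) = -3 + 6 = 3)
q = -1 (q = -5/5 = -5*1/5 = -1)
G + q*(0 + 4*(-2))**2 = 3 - (0 + 4*(-2))**2 = 3 - (0 - 8)**2 = 3 - 1*(-8)**2 = 3 - 1*64 = 3 - 64 = -61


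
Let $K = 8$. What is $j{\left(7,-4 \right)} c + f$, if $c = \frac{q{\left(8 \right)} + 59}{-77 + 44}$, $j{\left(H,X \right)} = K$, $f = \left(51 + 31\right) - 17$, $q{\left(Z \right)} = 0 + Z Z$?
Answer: $\frac{387}{11} \approx 35.182$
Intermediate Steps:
$q{\left(Z \right)} = Z^{2}$ ($q{\left(Z \right)} = 0 + Z^{2} = Z^{2}$)
$f = 65$ ($f = 82 - 17 = 65$)
$j{\left(H,X \right)} = 8$
$c = - \frac{41}{11}$ ($c = \frac{8^{2} + 59}{-77 + 44} = \frac{64 + 59}{-33} = 123 \left(- \frac{1}{33}\right) = - \frac{41}{11} \approx -3.7273$)
$j{\left(7,-4 \right)} c + f = 8 \left(- \frac{41}{11}\right) + 65 = - \frac{328}{11} + 65 = \frac{387}{11}$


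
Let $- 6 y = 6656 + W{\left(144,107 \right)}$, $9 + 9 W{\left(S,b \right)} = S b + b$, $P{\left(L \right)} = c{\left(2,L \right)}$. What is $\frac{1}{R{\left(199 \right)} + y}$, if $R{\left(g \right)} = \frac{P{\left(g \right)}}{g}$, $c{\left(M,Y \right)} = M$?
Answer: $- \frac{5373}{7503241} \approx -0.00071609$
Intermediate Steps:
$P{\left(L \right)} = 2$
$W{\left(S,b \right)} = -1 + \frac{b}{9} + \frac{S b}{9}$ ($W{\left(S,b \right)} = -1 + \frac{S b + b}{9} = -1 + \frac{b + S b}{9} = -1 + \left(\frac{b}{9} + \frac{S b}{9}\right) = -1 + \frac{b}{9} + \frac{S b}{9}$)
$R{\left(g \right)} = \frac{2}{g}$
$y = - \frac{37705}{27}$ ($y = - \frac{6656 + \left(-1 + \frac{1}{9} \cdot 107 + \frac{1}{9} \cdot 144 \cdot 107\right)}{6} = - \frac{6656 + \left(-1 + \frac{107}{9} + 1712\right)}{6} = - \frac{6656 + \frac{15506}{9}}{6} = \left(- \frac{1}{6}\right) \frac{75410}{9} = - \frac{37705}{27} \approx -1396.5$)
$\frac{1}{R{\left(199 \right)} + y} = \frac{1}{\frac{2}{199} - \frac{37705}{27}} = \frac{1}{- \frac{7503241}{5373}} = - \frac{5373}{7503241}$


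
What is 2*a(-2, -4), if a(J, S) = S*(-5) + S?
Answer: 32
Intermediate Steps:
a(J, S) = -4*S (a(J, S) = -5*S + S = -4*S)
2*a(-2, -4) = 2*(-4*(-4)) = 2*16 = 32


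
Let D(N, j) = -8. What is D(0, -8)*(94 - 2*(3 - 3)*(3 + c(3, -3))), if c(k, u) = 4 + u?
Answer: -752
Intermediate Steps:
D(0, -8)*(94 - 2*(3 - 3)*(3 + c(3, -3))) = -8*(94 - 2*(3 - 3)*(3 + (4 - 3))) = -8*(94 - 0*(3 + 1)) = -8*(94 - 0*4) = -8*(94 - 2*0) = -8*(94 + 0) = -8*94 = -752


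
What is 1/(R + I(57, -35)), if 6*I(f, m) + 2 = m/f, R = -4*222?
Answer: -342/303845 ≈ -0.0011256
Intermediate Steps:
R = -888
I(f, m) = -⅓ + m/(6*f) (I(f, m) = -⅓ + (m/f)/6 = -⅓ + m/(6*f))
1/(R + I(57, -35)) = 1/(-888 + (⅙)*(-35 - 2*57)/57) = 1/(-888 + (⅙)*(1/57)*(-35 - 114)) = 1/(-888 + (⅙)*(1/57)*(-149)) = 1/(-888 - 149/342) = 1/(-303845/342) = -342/303845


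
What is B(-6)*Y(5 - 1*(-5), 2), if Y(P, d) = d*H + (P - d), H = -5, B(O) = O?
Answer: 12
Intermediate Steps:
Y(P, d) = P - 6*d (Y(P, d) = d*(-5) + (P - d) = -5*d + (P - d) = P - 6*d)
B(-6)*Y(5 - 1*(-5), 2) = -6*((5 - 1*(-5)) - 6*2) = -6*((5 + 5) - 12) = -6*(10 - 12) = -6*(-2) = 12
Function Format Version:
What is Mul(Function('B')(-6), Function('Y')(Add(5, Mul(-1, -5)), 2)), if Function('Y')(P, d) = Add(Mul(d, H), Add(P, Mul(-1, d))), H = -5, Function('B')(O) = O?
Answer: 12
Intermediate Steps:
Function('Y')(P, d) = Add(P, Mul(-6, d)) (Function('Y')(P, d) = Add(Mul(d, -5), Add(P, Mul(-1, d))) = Add(Mul(-5, d), Add(P, Mul(-1, d))) = Add(P, Mul(-6, d)))
Mul(Function('B')(-6), Function('Y')(Add(5, Mul(-1, -5)), 2)) = Mul(-6, Add(Add(5, Mul(-1, -5)), Mul(-6, 2))) = Mul(-6, Add(Add(5, 5), -12)) = Mul(-6, Add(10, -12)) = Mul(-6, -2) = 12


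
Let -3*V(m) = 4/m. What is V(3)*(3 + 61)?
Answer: -256/9 ≈ -28.444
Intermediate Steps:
V(m) = -4/(3*m)
V(3)*(3 + 61) = (-4/3/3)*(3 + 61) = -4/3*⅓*64 = -4/9*64 = -256/9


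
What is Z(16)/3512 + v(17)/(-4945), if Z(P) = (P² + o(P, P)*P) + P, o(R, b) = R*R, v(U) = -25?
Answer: 542189/434171 ≈ 1.2488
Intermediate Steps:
o(R, b) = R²
Z(P) = P + P² + P³ (Z(P) = (P² + P²*P) + P = (P² + P³) + P = P + P² + P³)
Z(16)/3512 + v(17)/(-4945) = (16*(1 + 16 + 16²))/3512 - 25/(-4945) = (16*(1 + 16 + 256))*(1/3512) - 25*(-1/4945) = (16*273)*(1/3512) + 5/989 = 4368*(1/3512) + 5/989 = 546/439 + 5/989 = 542189/434171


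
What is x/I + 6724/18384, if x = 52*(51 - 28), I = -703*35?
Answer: 35864189/113084580 ≈ 0.31714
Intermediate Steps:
I = -24605
x = 1196 (x = 52*23 = 1196)
x/I + 6724/18384 = 1196/(-24605) + 6724/18384 = 1196*(-1/24605) + 6724*(1/18384) = -1196/24605 + 1681/4596 = 35864189/113084580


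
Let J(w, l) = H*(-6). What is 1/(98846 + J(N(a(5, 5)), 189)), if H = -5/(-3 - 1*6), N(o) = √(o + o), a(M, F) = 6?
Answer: 3/296528 ≈ 1.0117e-5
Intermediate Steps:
N(o) = √2*√o (N(o) = √(2*o) = √2*√o)
H = 5/9 (H = -5/(-3 - 6) = -5/(-9) = -5*(-⅑) = 5/9 ≈ 0.55556)
J(w, l) = -10/3 (J(w, l) = (5/9)*(-6) = -10/3)
1/(98846 + J(N(a(5, 5)), 189)) = 1/(98846 - 10/3) = 1/(296528/3) = 3/296528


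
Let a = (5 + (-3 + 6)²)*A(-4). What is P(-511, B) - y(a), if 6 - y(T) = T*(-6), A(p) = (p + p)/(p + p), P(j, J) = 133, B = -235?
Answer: 43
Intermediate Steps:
A(p) = 1 (A(p) = (2*p)/((2*p)) = (2*p)*(1/(2*p)) = 1)
a = 14 (a = (5 + (-3 + 6)²)*1 = (5 + 3²)*1 = (5 + 9)*1 = 14*1 = 14)
y(T) = 6 + 6*T (y(T) = 6 - T*(-6) = 6 - (-6)*T = 6 + 6*T)
P(-511, B) - y(a) = 133 - (6 + 6*14) = 133 - (6 + 84) = 133 - 1*90 = 133 - 90 = 43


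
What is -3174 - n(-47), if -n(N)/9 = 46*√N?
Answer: -3174 + 414*I*√47 ≈ -3174.0 + 2838.2*I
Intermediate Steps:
n(N) = -414*√N
-3174 - n(-47) = -3174 - (-414)*√(-47) = -3174 - (-414)*I*√47 = -3174 + 414*I*√47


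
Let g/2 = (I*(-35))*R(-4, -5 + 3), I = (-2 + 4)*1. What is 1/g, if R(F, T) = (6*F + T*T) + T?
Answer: 1/3080 ≈ 0.00032468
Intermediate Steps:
R(F, T) = T + T² + 6*F (R(F, T) = (6*F + T²) + T = (T² + 6*F) + T = T + T² + 6*F)
I = 2 (I = 2*1 = 2)
g = 3080 (g = 2*((2*(-35))*((-5 + 3) + (-5 + 3)² + 6*(-4))) = 2*(-70*(-2 + (-2)² - 24)) = 2*(-70*(-2 + 4 - 24)) = 2*(-70*(-22)) = 2*1540 = 3080)
1/g = 1/3080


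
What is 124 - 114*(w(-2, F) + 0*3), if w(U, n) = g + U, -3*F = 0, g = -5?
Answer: 922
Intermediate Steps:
F = 0 (F = -1/3*0 = 0)
w(U, n) = -5 + U
124 - 114*(w(-2, F) + 0*3) = 124 - 114*((-5 - 2) + 0*3) = 124 - 114*(-7 + 0) = 124 - 114*(-7) = 124 + 798 = 922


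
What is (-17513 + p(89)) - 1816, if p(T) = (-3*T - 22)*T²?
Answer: -2308498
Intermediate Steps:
p(T) = T²*(-22 - 3*T) (p(T) = (-22 - 3*T)*T² = T²*(-22 - 3*T))
(-17513 + p(89)) - 1816 = (-17513 + 89²*(-22 - 3*89)) - 1816 = (-17513 + 7921*(-22 - 267)) - 1816 = (-17513 + 7921*(-289)) - 1816 = (-17513 - 2289169) - 1816 = -2306682 - 1816 = -2308498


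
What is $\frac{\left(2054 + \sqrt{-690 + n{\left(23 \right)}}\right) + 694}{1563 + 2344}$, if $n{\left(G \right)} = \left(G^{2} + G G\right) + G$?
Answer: $\frac{2748}{3907} + \frac{\sqrt{391}}{3907} \approx 0.70841$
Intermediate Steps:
$n{\left(G \right)} = G + 2 G^{2}$ ($n{\left(G \right)} = \left(G^{2} + G^{2}\right) + G = 2 G^{2} + G = G + 2 G^{2}$)
$\frac{\left(2054 + \sqrt{-690 + n{\left(23 \right)}}\right) + 694}{1563 + 2344} = \frac{\left(2054 + \sqrt{-690 + 23 \left(1 + 2 \cdot 23\right)}\right) + 694}{1563 + 2344} = \frac{\left(2054 + \sqrt{-690 + 23 \left(1 + 46\right)}\right) + 694}{3907} = \left(\left(2054 + \sqrt{-690 + 23 \cdot 47}\right) + 694\right) \frac{1}{3907} = \left(\left(2054 + \sqrt{-690 + 1081}\right) + 694\right) \frac{1}{3907} = \left(\left(2054 + \sqrt{391}\right) + 694\right) \frac{1}{3907} = \left(2748 + \sqrt{391}\right) \frac{1}{3907} = \frac{2748}{3907} + \frac{\sqrt{391}}{3907}$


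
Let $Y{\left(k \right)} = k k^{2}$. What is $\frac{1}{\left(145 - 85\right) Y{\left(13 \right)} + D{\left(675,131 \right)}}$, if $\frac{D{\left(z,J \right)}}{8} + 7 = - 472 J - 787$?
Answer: $- \frac{1}{369188} \approx -2.7086 \cdot 10^{-6}$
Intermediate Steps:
$Y{\left(k \right)} = k^{3}$
$D{\left(z,J \right)} = -6352 - 3776 J$ ($D{\left(z,J \right)} = -56 + 8 \left(- 472 J - 787\right) = -56 + 8 \left(-787 - 472 J\right) = -56 - \left(6296 + 3776 J\right) = -6352 - 3776 J$)
$\frac{1}{\left(145 - 85\right) Y{\left(13 \right)} + D{\left(675,131 \right)}} = \frac{1}{\left(145 - 85\right) 13^{3} - 501008} = \frac{1}{60 \cdot 2197 - 501008} = \frac{1}{131820 - 501008} = \frac{1}{-369188} = - \frac{1}{369188}$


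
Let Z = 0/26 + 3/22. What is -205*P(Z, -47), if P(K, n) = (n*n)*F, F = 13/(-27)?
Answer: 5886985/27 ≈ 2.1804e+5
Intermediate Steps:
F = -13/27 (F = 13*(-1/27) = -13/27 ≈ -0.48148)
Z = 3/22 (Z = 0*(1/26) + 3*(1/22) = 0 + 3/22 = 3/22 ≈ 0.13636)
P(K, n) = -13*n²/27 (P(K, n) = (n*n)*(-13/27) = n²*(-13/27) = -13*n²/27)
-205*P(Z, -47) = -(-2665)*(-47)²/27 = -(-2665)*2209/27 = -205*(-28717/27) = 5886985/27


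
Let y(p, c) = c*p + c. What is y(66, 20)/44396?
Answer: 335/11099 ≈ 0.030183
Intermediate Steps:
y(p, c) = c + c*p
y(66, 20)/44396 = (20*(1 + 66))/44396 = (20*67)*(1/44396) = 1340*(1/44396) = 335/11099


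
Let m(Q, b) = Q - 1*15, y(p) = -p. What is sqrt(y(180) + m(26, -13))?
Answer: 13*I ≈ 13.0*I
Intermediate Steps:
m(Q, b) = -15 + Q (m(Q, b) = Q - 15 = -15 + Q)
sqrt(y(180) + m(26, -13)) = sqrt(-1*180 + (-15 + 26)) = sqrt(-180 + 11) = sqrt(-169) = 13*I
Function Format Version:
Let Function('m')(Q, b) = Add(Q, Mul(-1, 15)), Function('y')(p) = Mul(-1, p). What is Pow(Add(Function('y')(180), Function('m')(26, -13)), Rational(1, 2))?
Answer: Mul(13, I) ≈ Mul(13.000, I)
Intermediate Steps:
Function('m')(Q, b) = Add(-15, Q) (Function('m')(Q, b) = Add(Q, -15) = Add(-15, Q))
Pow(Add(Function('y')(180), Function('m')(26, -13)), Rational(1, 2)) = Pow(Add(Mul(-1, 180), Add(-15, 26)), Rational(1, 2)) = Pow(Add(-180, 11), Rational(1, 2)) = Pow(-169, Rational(1, 2)) = Mul(13, I)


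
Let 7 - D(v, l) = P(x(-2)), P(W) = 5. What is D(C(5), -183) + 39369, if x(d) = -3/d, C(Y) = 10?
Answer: 39371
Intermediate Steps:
D(v, l) = 2 (D(v, l) = 7 - 1*5 = 7 - 5 = 2)
D(C(5), -183) + 39369 = 2 + 39369 = 39371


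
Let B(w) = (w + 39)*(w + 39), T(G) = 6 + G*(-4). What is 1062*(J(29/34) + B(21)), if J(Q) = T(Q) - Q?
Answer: 65025729/17 ≈ 3.8250e+6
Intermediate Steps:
T(G) = 6 - 4*G
B(w) = (39 + w)**2 (B(w) = (39 + w)*(39 + w) = (39 + w)**2)
J(Q) = 6 - 5*Q (J(Q) = (6 - 4*Q) - Q = 6 - 5*Q)
1062*(J(29/34) + B(21)) = 1062*((6 - 145/34) + (39 + 21)**2) = 1062*((6 - 145/34) + 60**2) = 1062*((6 - 5*29/34) + 3600) = 1062*((6 - 145/34) + 3600) = 1062*(59/34 + 3600) = 1062*(122459/34) = 65025729/17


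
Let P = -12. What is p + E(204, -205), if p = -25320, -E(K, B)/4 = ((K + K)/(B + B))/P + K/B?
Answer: -5189852/205 ≈ -25316.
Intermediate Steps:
E(K, B) = -11*K/(3*B) (E(K, B) = -4*(((K + K)/(B + B))/(-12) + K/B) = -4*(((2*K)/((2*B)))*(-1/12) + K/B) = -4*(((2*K)*(1/(2*B)))*(-1/12) + K/B) = -4*((K/B)*(-1/12) + K/B) = -4*(-K/(12*B) + K/B) = -11*K/(3*B))
p + E(204, -205) = -25320 - 11/3*204/(-205) = -25320 - 11/3*204*(-1/205) = -25320 + 748/205 = -5189852/205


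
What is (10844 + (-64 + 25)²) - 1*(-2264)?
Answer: 14629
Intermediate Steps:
(10844 + (-64 + 25)²) - 1*(-2264) = (10844 + (-39)²) + 2264 = (10844 + 1521) + 2264 = 12365 + 2264 = 14629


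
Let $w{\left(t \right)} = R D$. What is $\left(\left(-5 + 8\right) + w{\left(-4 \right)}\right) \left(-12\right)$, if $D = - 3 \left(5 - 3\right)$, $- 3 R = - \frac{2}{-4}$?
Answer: $-48$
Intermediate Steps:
$R = - \frac{1}{6}$ ($R = - \frac{\left(-2\right) \frac{1}{-4}}{3} = - \frac{\left(-2\right) \left(- \frac{1}{4}\right)}{3} = \left(- \frac{1}{3}\right) \frac{1}{2} = - \frac{1}{6} \approx -0.16667$)
$D = -6$ ($D = \left(-3\right) 2 = -6$)
$w{\left(t \right)} = 1$ ($w{\left(t \right)} = \left(- \frac{1}{6}\right) \left(-6\right) = 1$)
$\left(\left(-5 + 8\right) + w{\left(-4 \right)}\right) \left(-12\right) = \left(\left(-5 + 8\right) + 1\right) \left(-12\right) = \left(3 + 1\right) \left(-12\right) = 4 \left(-12\right) = -48$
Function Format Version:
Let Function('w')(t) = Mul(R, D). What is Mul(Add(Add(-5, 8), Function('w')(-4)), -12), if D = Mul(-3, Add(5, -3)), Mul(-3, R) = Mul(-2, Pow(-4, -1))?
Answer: -48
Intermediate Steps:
R = Rational(-1, 6) (R = Mul(Rational(-1, 3), Mul(-2, Pow(-4, -1))) = Mul(Rational(-1, 3), Mul(-2, Rational(-1, 4))) = Mul(Rational(-1, 3), Rational(1, 2)) = Rational(-1, 6) ≈ -0.16667)
D = -6 (D = Mul(-3, 2) = -6)
Function('w')(t) = 1 (Function('w')(t) = Mul(Rational(-1, 6), -6) = 1)
Mul(Add(Add(-5, 8), Function('w')(-4)), -12) = Mul(Add(Add(-5, 8), 1), -12) = Mul(Add(3, 1), -12) = Mul(4, -12) = -48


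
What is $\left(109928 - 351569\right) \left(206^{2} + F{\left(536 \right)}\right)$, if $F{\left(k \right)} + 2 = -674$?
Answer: $-10090928160$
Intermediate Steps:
$F{\left(k \right)} = -676$ ($F{\left(k \right)} = -2 - 674 = -676$)
$\left(109928 - 351569\right) \left(206^{2} + F{\left(536 \right)}\right) = \left(109928 - 351569\right) \left(206^{2} - 676\right) = - 241641 \left(42436 - 676\right) = \left(-241641\right) 41760 = -10090928160$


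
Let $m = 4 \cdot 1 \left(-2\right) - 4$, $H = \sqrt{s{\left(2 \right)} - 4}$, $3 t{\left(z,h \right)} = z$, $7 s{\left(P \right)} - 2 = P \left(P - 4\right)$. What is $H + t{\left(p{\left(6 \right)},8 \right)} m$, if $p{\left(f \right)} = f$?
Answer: $-24 + \frac{i \sqrt{210}}{7} \approx -24.0 + 2.0702 i$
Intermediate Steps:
$s{\left(P \right)} = \frac{2}{7} + \frac{P \left(-4 + P\right)}{7}$ ($s{\left(P \right)} = \frac{2}{7} + \frac{P \left(P - 4\right)}{7} = \frac{2}{7} + \frac{P \left(-4 + P\right)}{7}$)
$t{\left(z,h \right)} = \frac{z}{3}$
$H = \frac{i \sqrt{210}}{7}$ ($H = \sqrt{\left(\frac{2}{7} - \frac{8}{7} + \frac{2^{2}}{7}\right) - 4} = \sqrt{\left(\frac{2}{7} - \frac{8}{7} + \frac{1}{7} \cdot 4\right) - 4} = \sqrt{\left(\frac{2}{7} - \frac{8}{7} + \frac{4}{7}\right) - 4} = \sqrt{- \frac{2}{7} - 4} = \sqrt{- \frac{30}{7}} = \frac{i \sqrt{210}}{7} \approx 2.0702 i$)
$m = -12$ ($m = 4 \left(-2\right) - 4 = -8 - 4 = -12$)
$H + t{\left(p{\left(6 \right)},8 \right)} m = \frac{i \sqrt{210}}{7} + \frac{1}{3} \cdot 6 \left(-12\right) = \frac{i \sqrt{210}}{7} + 2 \left(-12\right) = \frac{i \sqrt{210}}{7} - 24 = -24 + \frac{i \sqrt{210}}{7}$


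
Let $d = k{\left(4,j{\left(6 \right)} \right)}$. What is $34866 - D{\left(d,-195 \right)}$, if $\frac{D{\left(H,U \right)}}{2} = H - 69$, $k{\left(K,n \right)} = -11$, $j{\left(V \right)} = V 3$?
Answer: $35026$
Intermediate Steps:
$j{\left(V \right)} = 3 V$
$d = -11$
$D{\left(H,U \right)} = -138 + 2 H$ ($D{\left(H,U \right)} = 2 \left(H - 69\right) = 2 \left(-69 + H\right) = -138 + 2 H$)
$34866 - D{\left(d,-195 \right)} = 34866 - \left(-138 + 2 \left(-11\right)\right) = 34866 - \left(-138 - 22\right) = 34866 - -160 = 34866 + 160 = 35026$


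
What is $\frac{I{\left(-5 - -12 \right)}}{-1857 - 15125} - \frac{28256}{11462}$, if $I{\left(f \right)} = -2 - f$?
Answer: $- \frac{239870117}{97323842} \approx -2.4647$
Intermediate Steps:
$\frac{I{\left(-5 - -12 \right)}}{-1857 - 15125} - \frac{28256}{11462} = \frac{-2 - \left(-5 - -12\right)}{-1857 - 15125} - \frac{28256}{11462} = \frac{-2 - \left(-5 + 12\right)}{-16982} - \frac{14128}{5731} = \left(-2 - 7\right) \left(- \frac{1}{16982}\right) - \frac{14128}{5731} = \left(-9\right) \left(- \frac{1}{16982}\right) - \frac{14128}{5731} = \frac{9}{16982} - \frac{14128}{5731} = - \frac{239870117}{97323842}$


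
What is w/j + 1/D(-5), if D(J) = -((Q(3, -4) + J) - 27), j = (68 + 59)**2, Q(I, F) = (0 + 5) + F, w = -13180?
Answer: -392451/499999 ≈ -0.78490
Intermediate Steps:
Q(I, F) = 5 + F
j = 16129 (j = 127**2 = 16129)
D(J) = 26 - J (D(J) = -(((5 - 4) + J) - 27) = -((1 + J) - 27) = -(-26 + J) = 26 - J)
w/j + 1/D(-5) = -13180/16129 + 1/(26 - 1*(-5)) = -13180*1/16129 + 1/(26 + 5) = -13180/16129 + 1/31 = -392451/499999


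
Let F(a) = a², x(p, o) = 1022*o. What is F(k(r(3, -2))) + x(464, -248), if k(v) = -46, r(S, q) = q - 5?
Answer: -251340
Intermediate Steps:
r(S, q) = -5 + q
F(k(r(3, -2))) + x(464, -248) = (-46)² + 1022*(-248) = 2116 - 253456 = -251340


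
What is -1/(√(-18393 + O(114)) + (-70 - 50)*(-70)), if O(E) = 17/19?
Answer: -3192/26819789 + I*√265582/268197890 ≈ -0.00011902 + 1.9215e-6*I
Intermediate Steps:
O(E) = 17/19 (O(E) = 17*(1/19) = 17/19)
-1/(√(-18393 + O(114)) + (-70 - 50)*(-70)) = -1/(√(-18393 + 17/19) + (-70 - 50)*(-70)) = -1/(√(-349450/19) - 120*(-70)) = -1/(5*I*√265582/19 + 8400) = -1/(8400 + 5*I*√265582/19)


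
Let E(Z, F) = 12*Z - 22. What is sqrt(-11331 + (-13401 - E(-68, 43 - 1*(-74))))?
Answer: I*sqrt(23894) ≈ 154.58*I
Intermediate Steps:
E(Z, F) = -22 + 12*Z
sqrt(-11331 + (-13401 - E(-68, 43 - 1*(-74)))) = sqrt(-11331 + (-13401 - (-22 + 12*(-68)))) = sqrt(-11331 + (-13401 - (-22 - 816))) = sqrt(-11331 + (-13401 - 1*(-838))) = sqrt(-11331 + (-13401 + 838)) = sqrt(-11331 - 12563) = sqrt(-23894) = I*sqrt(23894)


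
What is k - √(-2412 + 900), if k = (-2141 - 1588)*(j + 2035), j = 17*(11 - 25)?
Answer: -6701013 - 6*I*√42 ≈ -6.701e+6 - 38.884*I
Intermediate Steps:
j = -238 (j = 17*(-14) = -238)
k = -6701013 (k = (-2141 - 1588)*(-238 + 2035) = -3729*1797 = -6701013)
k - √(-2412 + 900) = -6701013 - √(-2412 + 900) = -6701013 - √(-1512) = -6701013 - 6*I*√42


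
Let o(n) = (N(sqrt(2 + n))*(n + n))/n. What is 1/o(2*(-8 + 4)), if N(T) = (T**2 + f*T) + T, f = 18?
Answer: -sqrt(6)/(-228*I + 12*sqrt(6)) ≈ -0.0013624 - 0.010568*I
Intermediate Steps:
N(T) = T**2 + 19*T (N(T) = (T**2 + 18*T) + T = T**2 + 19*T)
o(n) = 2*sqrt(2 + n)*(19 + sqrt(2 + n)) (o(n) = ((sqrt(2 + n)*(19 + sqrt(2 + n)))*(n + n))/n = ((sqrt(2 + n)*(19 + sqrt(2 + n)))*(2*n))/n = (2*n*sqrt(2 + n)*(19 + sqrt(2 + n)))/n = 2*sqrt(2 + n)*(19 + sqrt(2 + n)))
1/o(2*(-8 + 4)) = 1/(4 + 2*(2*(-8 + 4)) + 38*sqrt(2 + 2*(-8 + 4))) = 1/(4 + 2*(2*(-4)) + 38*sqrt(2 + 2*(-4))) = 1/(4 + 2*(-8) + 38*sqrt(2 - 8)) = 1/(4 - 16 + 38*sqrt(-6)) = 1/(4 - 16 + 38*(I*sqrt(6))) = 1/(4 - 16 + 38*I*sqrt(6)) = 1/(-12 + 38*I*sqrt(6))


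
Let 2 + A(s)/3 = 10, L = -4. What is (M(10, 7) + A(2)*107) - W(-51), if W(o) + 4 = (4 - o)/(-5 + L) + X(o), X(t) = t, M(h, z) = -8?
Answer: 23590/9 ≈ 2621.1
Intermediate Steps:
A(s) = 24 (A(s) = -6 + 3*10 = -6 + 30 = 24)
W(o) = -40/9 + 10*o/9 (W(o) = -4 + ((4 - o)/(-5 - 4) + o) = -4 + ((4 - o)/(-9) + o) = -4 + ((4 - o)*(-⅑) + o) = -4 + ((-4/9 + o/9) + o) = -4 + (-4/9 + 10*o/9) = -40/9 + 10*o/9)
(M(10, 7) + A(2)*107) - W(-51) = (-8 + 24*107) - (-40/9 + (10/9)*(-51)) = (-8 + 2568) - (-40/9 - 170/3) = 2560 - 1*(-550/9) = 2560 + 550/9 = 23590/9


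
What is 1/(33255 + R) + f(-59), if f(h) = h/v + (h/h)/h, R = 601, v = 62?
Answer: -59974075/61922624 ≈ -0.96853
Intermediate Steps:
f(h) = 1/h + h/62 (f(h) = h/62 + (h/h)/h = h*(1/62) + 1/h = h/62 + 1/h = 1/h + h/62)
1/(33255 + R) + f(-59) = 1/(33255 + 601) + (1/(-59) + (1/62)*(-59)) = 1/33856 + (-1/59 - 59/62) = 1/33856 - 3543/3658 = -59974075/61922624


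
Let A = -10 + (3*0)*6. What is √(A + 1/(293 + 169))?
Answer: I*√2133978/462 ≈ 3.1619*I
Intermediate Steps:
A = -10 (A = -10 + 0*6 = -10 + 0 = -10)
√(A + 1/(293 + 169)) = √(-10 + 1/(293 + 169)) = √(-10 + 1/462) = √(-4619/462) = I*√2133978/462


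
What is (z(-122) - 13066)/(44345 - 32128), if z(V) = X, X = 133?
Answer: -12933/12217 ≈ -1.0586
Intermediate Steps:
z(V) = 133
(z(-122) - 13066)/(44345 - 32128) = (133 - 13066)/(44345 - 32128) = -12933/12217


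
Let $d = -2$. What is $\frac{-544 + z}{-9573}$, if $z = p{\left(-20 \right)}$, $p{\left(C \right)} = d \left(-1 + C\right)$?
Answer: $\frac{502}{9573} \approx 0.052439$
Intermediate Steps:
$p{\left(C \right)} = 2 - 2 C$ ($p{\left(C \right)} = - 2 \left(-1 + C\right) = 2 - 2 C$)
$z = 42$ ($z = 2 - -40 = 2 + 40 = 42$)
$\frac{-544 + z}{-9573} = \frac{-544 + 42}{-9573} = \left(-502\right) \left(- \frac{1}{9573}\right) = \frac{502}{9573}$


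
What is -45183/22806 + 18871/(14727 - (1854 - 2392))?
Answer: -86448823/116044530 ≈ -0.74496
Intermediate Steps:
-45183/22806 + 18871/(14727 - (1854 - 2392)) = -45183*1/22806 + 18871/(14727 - 1*(-538)) = -15061/7602 + 18871/(14727 + 538) = -15061/7602 + 18871/15265 = -86448823/116044530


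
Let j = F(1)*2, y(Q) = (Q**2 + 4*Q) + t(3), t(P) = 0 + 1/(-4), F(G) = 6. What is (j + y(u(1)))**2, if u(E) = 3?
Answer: 17161/16 ≈ 1072.6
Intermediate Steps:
t(P) = -1/4 (t(P) = 0 - 1/4 = -1/4)
y(Q) = -1/4 + Q**2 + 4*Q (y(Q) = (Q**2 + 4*Q) - 1/4 = -1/4 + Q**2 + 4*Q)
j = 12 (j = 6*2 = 12)
(j + y(u(1)))**2 = (12 + (-1/4 + 3**2 + 4*3))**2 = (12 + (-1/4 + 9 + 12))**2 = (12 + 83/4)**2 = (131/4)**2 = 17161/16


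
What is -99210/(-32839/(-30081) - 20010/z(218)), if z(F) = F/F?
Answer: 2984336010/601887971 ≈ 4.9583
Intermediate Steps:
z(F) = 1
-99210/(-32839/(-30081) - 20010/z(218)) = -99210/(-32839/(-30081) - 20010/1) = -99210/(-32839*(-1/30081) - 20010*1) = -99210/(32839/30081 - 20010) = -99210/(-601887971/30081) = -99210*(-30081/601887971) = 2984336010/601887971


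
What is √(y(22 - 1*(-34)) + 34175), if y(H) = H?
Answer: √34231 ≈ 185.02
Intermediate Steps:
√(y(22 - 1*(-34)) + 34175) = √((22 - 1*(-34)) + 34175) = √((22 + 34) + 34175) = √(56 + 34175) = √34231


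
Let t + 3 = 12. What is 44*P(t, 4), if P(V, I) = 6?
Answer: 264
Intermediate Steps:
t = 9 (t = -3 + 12 = 9)
44*P(t, 4) = 44*6 = 264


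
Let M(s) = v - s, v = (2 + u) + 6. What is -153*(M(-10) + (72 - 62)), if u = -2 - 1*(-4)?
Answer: -4590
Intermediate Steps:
u = 2 (u = -2 + 4 = 2)
v = 10 (v = (2 + 2) + 6 = 4 + 6 = 10)
M(s) = 10 - s
-153*(M(-10) + (72 - 62)) = -153*((10 - 1*(-10)) + (72 - 62)) = -153*((10 + 10) + 10) = -153*(20 + 10) = -153*30 = -4590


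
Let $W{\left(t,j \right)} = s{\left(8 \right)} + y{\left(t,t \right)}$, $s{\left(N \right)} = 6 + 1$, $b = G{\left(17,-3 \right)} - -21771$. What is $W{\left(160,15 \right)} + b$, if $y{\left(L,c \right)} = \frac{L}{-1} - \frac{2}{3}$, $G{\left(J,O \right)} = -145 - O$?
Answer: $\frac{64426}{3} \approx 21475.0$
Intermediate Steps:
$b = 21629$ ($b = \left(-145 - -3\right) - -21771 = \left(-145 + 3\right) + 21771 = -142 + 21771 = 21629$)
$s{\left(N \right)} = 7$
$y{\left(L,c \right)} = - \frac{2}{3} - L$ ($y{\left(L,c \right)} = L \left(-1\right) - \frac{2}{3} = - L - \frac{2}{3} = - \frac{2}{3} - L$)
$W{\left(t,j \right)} = \frac{19}{3} - t$ ($W{\left(t,j \right)} = 7 - \left(\frac{2}{3} + t\right) = \frac{19}{3} - t$)
$W{\left(160,15 \right)} + b = \left(\frac{19}{3} - 160\right) + 21629 = - \frac{461}{3} + 21629 = \frac{64426}{3}$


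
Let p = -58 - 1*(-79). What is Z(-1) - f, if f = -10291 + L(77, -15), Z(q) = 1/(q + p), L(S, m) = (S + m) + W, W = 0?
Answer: 204581/20 ≈ 10229.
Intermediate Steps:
p = 21 (p = -58 + 79 = 21)
L(S, m) = S + m (L(S, m) = (S + m) + 0 = S + m)
Z(q) = 1/(21 + q) (Z(q) = 1/(q + 21) = 1/(21 + q))
f = -10229 (f = -10291 + (77 - 15) = -10291 + 62 = -10229)
Z(-1) - f = 1/(21 - 1) - 1*(-10229) = 1/20 + 10229 = 204581/20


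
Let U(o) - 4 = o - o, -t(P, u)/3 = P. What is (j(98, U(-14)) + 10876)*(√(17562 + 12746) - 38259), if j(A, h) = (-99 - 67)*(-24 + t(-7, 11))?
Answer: -435157866 + 22748*√7577 ≈ -4.3318e+8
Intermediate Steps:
t(P, u) = -3*P
U(o) = 4 (U(o) = 4 + (o - o) = 4 + 0 = 4)
j(A, h) = 498 (j(A, h) = (-99 - 67)*(-24 - 3*(-7)) = -166*(-24 + 21) = -166*(-3) = 498)
(j(98, U(-14)) + 10876)*(√(17562 + 12746) - 38259) = (498 + 10876)*(√(17562 + 12746) - 38259) = 11374*(√30308 - 38259) = 11374*(2*√7577 - 38259) = 11374*(-38259 + 2*√7577) = -435157866 + 22748*√7577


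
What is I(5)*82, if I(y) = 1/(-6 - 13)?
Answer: -82/19 ≈ -4.3158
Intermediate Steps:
I(y) = -1/19 (I(y) = 1/(-19) = -1/19)
I(5)*82 = -1/19*82 = -82/19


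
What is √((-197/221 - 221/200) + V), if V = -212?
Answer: I*√4180719322/4420 ≈ 14.629*I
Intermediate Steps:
√((-197/221 - 221/200) + V) = √((-197/221 - 221/200) - 212) = √(-88241/44200 - 212) = √(-9458641/44200) = I*√4180719322/4420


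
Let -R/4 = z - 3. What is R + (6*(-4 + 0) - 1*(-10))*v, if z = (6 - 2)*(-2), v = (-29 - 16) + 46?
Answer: 30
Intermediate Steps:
v = 1 (v = -45 + 46 = 1)
z = -8 (z = 4*(-2) = -8)
R = 44 (R = -4*(-8 - 3) = -4*(-11) = 44)
R + (6*(-4 + 0) - 1*(-10))*v = 44 + (6*(-4 + 0) - 1*(-10))*1 = 44 + (6*(-4) + 10)*1 = 44 + (-24 + 10)*1 = 44 - 14*1 = 44 - 14 = 30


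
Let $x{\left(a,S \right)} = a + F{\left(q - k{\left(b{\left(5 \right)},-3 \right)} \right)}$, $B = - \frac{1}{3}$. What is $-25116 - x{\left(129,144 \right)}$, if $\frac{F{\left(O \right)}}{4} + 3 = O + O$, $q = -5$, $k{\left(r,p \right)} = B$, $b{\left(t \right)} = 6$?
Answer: $- \frac{75587}{3} \approx -25196.0$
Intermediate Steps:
$B = - \frac{1}{3}$ ($B = \left(-1\right) \frac{1}{3} = - \frac{1}{3} \approx -0.33333$)
$k{\left(r,p \right)} = - \frac{1}{3}$
$F{\left(O \right)} = -12 + 8 O$ ($F{\left(O \right)} = -12 + 4 \left(O + O\right) = -12 + 4 \cdot 2 O = -12 + 8 O$)
$x{\left(a,S \right)} = - \frac{148}{3} + a$ ($x{\left(a,S \right)} = a + \left(-12 + 8 \left(-5 - - \frac{1}{3}\right)\right) = a + \left(-12 + 8 \left(-5 + \frac{1}{3}\right)\right) = a + \left(-12 + 8 \left(- \frac{14}{3}\right)\right) = a - \frac{148}{3} = - \frac{148}{3} + a$)
$-25116 - x{\left(129,144 \right)} = -25116 - \left(- \frac{148}{3} + 129\right) = -25116 - \frac{239}{3} = - \frac{75587}{3}$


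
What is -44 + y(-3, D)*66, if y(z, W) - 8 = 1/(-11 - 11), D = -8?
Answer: 481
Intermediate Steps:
y(z, W) = 175/22 (y(z, W) = 8 + 1/(-11 - 11) = 8 + 1/(-22) = 8 - 1/22 = 175/22)
-44 + y(-3, D)*66 = -44 + (175/22)*66 = -44 + 525 = 481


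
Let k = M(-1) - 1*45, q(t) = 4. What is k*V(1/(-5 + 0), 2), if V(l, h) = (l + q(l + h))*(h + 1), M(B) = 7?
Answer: -2166/5 ≈ -433.20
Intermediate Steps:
k = -38 (k = 7 - 1*45 = 7 - 45 = -38)
V(l, h) = (1 + h)*(4 + l) (V(l, h) = (l + 4)*(h + 1) = (4 + l)*(1 + h) = (1 + h)*(4 + l))
k*V(1/(-5 + 0), 2) = -38*(4 + 1/(-5 + 0) + 4*2 + 2/(-5 + 0)) = -38*(4 + 1/(-5) + 8 + 2/(-5)) = -38*(4 - 1/5 + 8 + 2*(-1/5)) = -38*(4 - 1/5 + 8 - 2/5) = -38*57/5 = -2166/5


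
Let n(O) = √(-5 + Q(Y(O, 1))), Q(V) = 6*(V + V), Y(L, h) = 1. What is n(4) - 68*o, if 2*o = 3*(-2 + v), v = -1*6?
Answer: 816 + √7 ≈ 818.65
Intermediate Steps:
v = -6
o = -12 (o = (3*(-2 - 6))/2 = (3*(-8))/2 = (½)*(-24) = -12)
Q(V) = 12*V (Q(V) = 6*(2*V) = 12*V)
n(O) = √7 (n(O) = √(-5 + 12*1) = √(-5 + 12) = √7)
n(4) - 68*o = √7 - 68*(-12) = √7 + 816 = 816 + √7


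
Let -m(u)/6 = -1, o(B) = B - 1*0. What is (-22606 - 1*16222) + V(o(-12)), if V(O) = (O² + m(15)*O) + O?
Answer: -38768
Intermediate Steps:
o(B) = B (o(B) = B + 0 = B)
m(u) = 6 (m(u) = -6*(-1) = 6)
V(O) = O² + 7*O (V(O) = (O² + 6*O) + O = O² + 7*O)
(-22606 - 1*16222) + V(o(-12)) = (-22606 - 1*16222) - 12*(7 - 12) = (-22606 - 16222) - 12*(-5) = -38828 + 60 = -38768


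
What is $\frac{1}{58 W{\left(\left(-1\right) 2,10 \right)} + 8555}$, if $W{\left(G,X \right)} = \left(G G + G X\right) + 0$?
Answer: $\frac{1}{7627} \approx 0.00013111$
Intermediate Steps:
$W{\left(G,X \right)} = G^{2} + G X$ ($W{\left(G,X \right)} = \left(G^{2} + G X\right) + 0 = G^{2} + G X$)
$\frac{1}{58 W{\left(\left(-1\right) 2,10 \right)} + 8555} = \frac{1}{58 \left(-1\right) 2 \left(\left(-1\right) 2 + 10\right) + 8555} = \frac{1}{58 \left(- 2 \left(-2 + 10\right)\right) + 8555} = \frac{1}{58 \left(\left(-2\right) 8\right) + 8555} = \frac{1}{58 \left(-16\right) + 8555} = \frac{1}{-928 + 8555} = \frac{1}{7627}$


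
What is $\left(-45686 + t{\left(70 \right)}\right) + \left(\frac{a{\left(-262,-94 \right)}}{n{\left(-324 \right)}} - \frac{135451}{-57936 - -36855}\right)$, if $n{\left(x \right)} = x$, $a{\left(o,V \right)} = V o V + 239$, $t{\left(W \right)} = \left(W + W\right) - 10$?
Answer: $- \frac{87438852769}{2276748} \approx -38405.0$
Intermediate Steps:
$t{\left(W \right)} = -10 + 2 W$ ($t{\left(W \right)} = 2 W - 10 = -10 + 2 W$)
$a{\left(o,V \right)} = 239 + o V^{2}$ ($a{\left(o,V \right)} = o V^{2} + 239 = 239 + o V^{2}$)
$\left(-45686 + t{\left(70 \right)}\right) + \left(\frac{a{\left(-262,-94 \right)}}{n{\left(-324 \right)}} - \frac{135451}{-57936 - -36855}\right) = \left(-45686 + \left(-10 + 2 \cdot 70\right)\right) + \left(\frac{239 - 262 \left(-94\right)^{2}}{-324} - \frac{135451}{-57936 - -36855}\right) = \left(-45686 + \left(-10 + 140\right)\right) + \left(\left(239 - 2315032\right) \left(- \frac{1}{324}\right) - \frac{135451}{-57936 + 36855}\right) = \left(-45686 + 130\right) - \left(- \frac{135451}{21081} - \left(239 - 2315032\right) \left(- \frac{1}{324}\right)\right) = -45556 - - \frac{16280679119}{2276748} = -45556 + \left(\frac{2314793}{324} + \frac{135451}{21081}\right) = -45556 + \frac{16280679119}{2276748} = - \frac{87438852769}{2276748}$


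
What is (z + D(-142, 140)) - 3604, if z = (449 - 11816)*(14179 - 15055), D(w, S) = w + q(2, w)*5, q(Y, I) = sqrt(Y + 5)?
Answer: 9953746 + 5*sqrt(7) ≈ 9.9538e+6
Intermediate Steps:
q(Y, I) = sqrt(5 + Y)
D(w, S) = w + 5*sqrt(7) (D(w, S) = w + sqrt(5 + 2)*5 = w + sqrt(7)*5 = w + 5*sqrt(7))
z = 9957492 (z = -11367*(-876) = 9957492)
(z + D(-142, 140)) - 3604 = (9957492 + (-142 + 5*sqrt(7))) - 3604 = (9957350 + 5*sqrt(7)) - 3604 = 9953746 + 5*sqrt(7)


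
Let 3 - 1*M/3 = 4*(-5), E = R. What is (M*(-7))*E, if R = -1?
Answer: 483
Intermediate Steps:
E = -1
M = 69 (M = 9 - 12*(-5) = 9 - 3*(-20) = 9 + 60 = 69)
(M*(-7))*E = (69*(-7))*(-1) = -483*(-1) = 483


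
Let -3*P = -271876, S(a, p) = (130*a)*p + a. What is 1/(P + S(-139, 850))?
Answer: -3/45807041 ≈ -6.5492e-8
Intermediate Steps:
S(a, p) = a + 130*a*p (S(a, p) = 130*a*p + a = a + 130*a*p)
P = 271876/3 (P = -⅓*(-271876) = 271876/3 ≈ 90625.)
1/(P + S(-139, 850)) = 1/(271876/3 - 139*(1 + 130*850)) = 1/(271876/3 - 139*(1 + 110500)) = 1/(271876/3 - 139*110501) = 1/(271876/3 - 15359639) = 1/(-45807041/3) = -3/45807041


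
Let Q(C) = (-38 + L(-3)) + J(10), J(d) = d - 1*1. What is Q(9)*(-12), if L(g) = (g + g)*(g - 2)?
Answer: -12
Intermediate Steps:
J(d) = -1 + d (J(d) = d - 1 = -1 + d)
L(g) = 2*g*(-2 + g) (L(g) = (2*g)*(-2 + g) = 2*g*(-2 + g))
Q(C) = 1 (Q(C) = (-38 + 2*(-3)*(-2 - 3)) + (-1 + 10) = (-38 + 2*(-3)*(-5)) + 9 = (-38 + 30) + 9 = -8 + 9 = 1)
Q(9)*(-12) = 1*(-12) = -12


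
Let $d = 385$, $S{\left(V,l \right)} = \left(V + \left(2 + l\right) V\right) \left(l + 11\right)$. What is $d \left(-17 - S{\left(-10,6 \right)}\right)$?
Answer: $582505$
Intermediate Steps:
$S{\left(V,l \right)} = \left(11 + l\right) \left(V + V \left(2 + l\right)\right)$ ($S{\left(V,l \right)} = \left(V + V \left(2 + l\right)\right) \left(11 + l\right) = \left(11 + l\right) \left(V + V \left(2 + l\right)\right)$)
$d \left(-17 - S{\left(-10,6 \right)}\right) = 385 \left(-17 - - 10 \left(33 + 6^{2} + 14 \cdot 6\right)\right) = 385 \left(-17 - - 10 \left(33 + 36 + 84\right)\right) = 385 \left(-17 - \left(-10\right) 153\right) = 385 \left(-17 - -1530\right) = 385 \left(-17 + 1530\right) = 385 \cdot 1513 = 582505$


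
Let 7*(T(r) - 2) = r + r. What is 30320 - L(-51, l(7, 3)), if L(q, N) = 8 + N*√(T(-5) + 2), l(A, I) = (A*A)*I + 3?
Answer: 30312 - 450*√14/7 ≈ 30071.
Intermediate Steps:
l(A, I) = 3 + I*A² (l(A, I) = A²*I + 3 = I*A² + 3 = 3 + I*A²)
T(r) = 2 + 2*r/7 (T(r) = 2 + (r + r)/7 = 2 + (2*r)/7 = 2 + 2*r/7)
L(q, N) = 8 + 3*N*√14/7 (L(q, N) = 8 + N*√((2 + (2/7)*(-5)) + 2) = 8 + N*√((2 - 10/7) + 2) = 8 + N*√(4/7 + 2) = 8 + N*√(18/7) = 8 + N*(3*√14/7) = 8 + 3*N*√14/7)
30320 - L(-51, l(7, 3)) = 30320 - (8 + 3*(3 + 3*7²)*√14/7) = 30320 - (8 + 3*(3 + 3*49)*√14/7) = 30320 - (8 + 3*(3 + 147)*√14/7) = 30320 - (8 + (3/7)*150*√14) = 30320 - (8 + 450*√14/7) = 30320 + (-8 - 450*√14/7) = 30312 - 450*√14/7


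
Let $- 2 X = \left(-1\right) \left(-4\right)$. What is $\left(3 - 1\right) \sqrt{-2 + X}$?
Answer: $4 i \approx 4.0 i$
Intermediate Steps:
$X = -2$ ($X = - \frac{\left(-1\right) \left(-4\right)}{2} = \left(- \frac{1}{2}\right) 4 = -2$)
$\left(3 - 1\right) \sqrt{-2 + X} = \left(3 - 1\right) \sqrt{-2 - 2} = 2 \sqrt{-4} = 2 \cdot 2 i = 4 i$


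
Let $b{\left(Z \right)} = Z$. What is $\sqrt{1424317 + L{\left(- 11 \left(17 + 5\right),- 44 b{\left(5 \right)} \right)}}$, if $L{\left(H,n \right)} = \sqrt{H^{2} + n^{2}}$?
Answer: $\sqrt{1424317 + 22 \sqrt{221}} \approx 1193.6$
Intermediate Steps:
$\sqrt{1424317 + L{\left(- 11 \left(17 + 5\right),- 44 b{\left(5 \right)} \right)}} = \sqrt{1424317 + \sqrt{\left(- 11 \left(17 + 5\right)\right)^{2} + \left(\left(-44\right) 5\right)^{2}}} = \sqrt{1424317 + \sqrt{\left(\left(-11\right) 22\right)^{2} + \left(-220\right)^{2}}} = \sqrt{1424317 + \sqrt{\left(-242\right)^{2} + 48400}} = \sqrt{1424317 + \sqrt{58564 + 48400}} = \sqrt{1424317 + \sqrt{106964}} = \sqrt{1424317 + 22 \sqrt{221}}$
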